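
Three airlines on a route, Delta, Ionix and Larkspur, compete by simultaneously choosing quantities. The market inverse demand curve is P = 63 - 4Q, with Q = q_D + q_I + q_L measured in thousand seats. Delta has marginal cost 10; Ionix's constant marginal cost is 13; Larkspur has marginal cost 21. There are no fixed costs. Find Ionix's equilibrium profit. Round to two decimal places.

Delta's profit: π_D = (63 - 4Q)q_D - (10q_D). Setting ∂π_D/∂q_D = 0: 53 - 8q_D - 4(q_I + q_L) = 0.
Ionix's first-order condition: 50 - 8q_I - 4(q_D + q_L) = 0.
Larkspur's profit: π_L = (63 - 4Q)q_L - (21q_L). Setting ∂π_L/∂q_L = 0: 42 - 8q_L - 4(q_D + q_I) = 0.
Adding the 3 conditions: 145 − 8Q − 8Q = 0, i.e. Q = 145/16.
Back-substituting: q_D = (53 − 145/4)/4 = 67/16, q_I = (50 − 145/4)/4 = 55/16, q_L = (42 − 145/4)/4 = 23/16.
Price P = 63 - 4·(145/16) = 107/4.
Ionix's profit: (107/4 - 13)·(55/16) = 47.2656.

47.27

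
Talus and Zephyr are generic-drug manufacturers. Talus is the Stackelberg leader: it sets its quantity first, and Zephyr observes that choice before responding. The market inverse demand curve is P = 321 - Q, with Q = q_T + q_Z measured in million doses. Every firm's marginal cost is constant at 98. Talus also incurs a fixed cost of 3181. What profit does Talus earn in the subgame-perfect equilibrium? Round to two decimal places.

3035.13

Solve by backward induction. Given q_T, the follower Zephyr maximises π_Z = (321 - q_T - q_Z)q_Z - 98q_Z.
∂π_Z/∂q_Z = 223 - q_T - 2q_Z = 0 gives the reaction function q_Z = (223 - q_T)/2.
The leader anticipates this reaction. Substituting into P = 321 - Q gives P = 419/2 - (1/2)q_T, so π_T = (419/2 - (1/2)q_T)q_T - 98q_T.
Leader FOC: 223/2 - q_T = 0, so q_T = 223/2.
Then q_Z = (223 - 223/2)/2 = 223/4.
Price P = 321 - 669/4 = 615/4.
Talus's profit: (615/4 - 98)·(223/2) - 3181 = 3035.1250.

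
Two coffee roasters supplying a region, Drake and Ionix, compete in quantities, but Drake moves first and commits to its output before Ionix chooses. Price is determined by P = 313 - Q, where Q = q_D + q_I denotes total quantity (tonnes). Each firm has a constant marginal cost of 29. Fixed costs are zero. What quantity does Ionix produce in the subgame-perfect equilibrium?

The follower Ionix best-responds to any q_D: π_I = (313 - Q)q_I - 29q_I.
Follower FOC: 284 - q_D - 2q_I = 0, so q_I(q_D) = (284 - q_D)/2.
The leader anticipates this reaction. Substituting into P = 313 - Q gives P = 171 - (1/2)q_D, so π_D = (171 - (1/2)q_D)q_D - 29q_D.
Maximising: ∂π_D/∂q_D = 142 - q_D = 0, giving q_D = 142.
Then q_I = (284 - 142)/2 = 71.

71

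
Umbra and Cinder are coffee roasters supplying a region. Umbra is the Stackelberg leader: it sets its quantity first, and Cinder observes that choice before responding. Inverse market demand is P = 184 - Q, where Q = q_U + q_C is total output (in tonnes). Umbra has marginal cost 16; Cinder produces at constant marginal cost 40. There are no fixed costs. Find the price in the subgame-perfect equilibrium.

64

Solve by backward induction. Given q_U, the follower Cinder maximises π_C = (184 - q_U - q_C)q_C - 40q_C.
∂π_C/∂q_C = 144 - q_U - 2q_C = 0 gives the reaction function q_C = (144 - q_U)/2.
Umbra substitutes q_C(q_U) into its own profit: π_U = q_U(184 - q_U - (144 - q_U)/2) - 16q_U = (112 - (1/2)q_U)q_U - 16q_U.
Maximising: ∂π_U/∂q_U = 96 - q_U = 0, giving q_U = 96.
Then q_C = (144 - 96)/2 = 24.
Total output Q = 120, so price P = 184 - 120 = 64.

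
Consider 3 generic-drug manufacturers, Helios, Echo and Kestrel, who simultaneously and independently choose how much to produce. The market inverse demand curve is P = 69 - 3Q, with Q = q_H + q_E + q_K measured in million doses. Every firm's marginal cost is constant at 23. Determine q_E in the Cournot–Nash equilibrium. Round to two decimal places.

Each firm earns π_i = (69 - 3Q)q_i - 23q_i.
Setting ∂π_i/∂q_i = 0 with rivals' quantities fixed: 46 - 6q_i - 3·Σ_{j≠i} q_j = 0.
By symmetry each firm produces the same amount; substituting Σ_{j≠i} q_j = 2q_i yields q_i = 46/12 = 23/6.

3.83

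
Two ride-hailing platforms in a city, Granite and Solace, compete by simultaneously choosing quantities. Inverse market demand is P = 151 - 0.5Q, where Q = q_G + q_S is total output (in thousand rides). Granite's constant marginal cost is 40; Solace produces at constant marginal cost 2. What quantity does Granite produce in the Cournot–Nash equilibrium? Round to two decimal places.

48.67

Granite's profit: π_G = (151 - 0.5Q)q_G - (40q_G). Setting ∂π_G/∂q_G = 0: 111 - q_G - (1/2)(q_S) = 0.
Solace's profit: π_S = (151 - 0.5Q)q_S - (2q_S). Setting ∂π_S/∂q_S = 0: 149 - q_S - (1/2)(q_G) = 0.
Best responses: q_G = (111 - (1/2)q_S), q_S = (149 - (1/2)q_G).
Substituting one into the other gives q_G = 146/3 and q_S = 374/3.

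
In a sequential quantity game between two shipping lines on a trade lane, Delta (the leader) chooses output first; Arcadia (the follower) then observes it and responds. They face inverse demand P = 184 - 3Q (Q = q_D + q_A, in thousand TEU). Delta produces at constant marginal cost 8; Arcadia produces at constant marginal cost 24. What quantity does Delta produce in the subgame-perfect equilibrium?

32

Solve by backward induction. Given q_D, the follower Arcadia maximises π_A = (184 - 3q_D - 3q_A)q_A - 24q_A.
∂π_A/∂q_A = 160 - 3q_D - 6q_A = 0 gives the reaction function q_A = (160 - 3q_D)/6.
Delta substitutes q_A(q_D) into its own profit: π_D = q_D(184 - 3q_D - (160 - 3q_D)/2) - 8q_D = (104 - (3/2)q_D)q_D - 8q_D.
Maximising: ∂π_D/∂q_D = 96 - 3q_D = 0, giving q_D = 32.
Then q_A = (160 - 3·32)/6 = 32/3.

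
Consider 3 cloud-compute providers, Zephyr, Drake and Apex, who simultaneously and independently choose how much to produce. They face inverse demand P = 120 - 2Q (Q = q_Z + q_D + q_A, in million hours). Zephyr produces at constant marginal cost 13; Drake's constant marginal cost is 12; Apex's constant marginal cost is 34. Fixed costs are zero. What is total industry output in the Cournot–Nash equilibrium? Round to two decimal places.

37.63

Zephyr's profit: π_Z = (120 - 2Q)q_Z - (13q_Z). Setting ∂π_Z/∂q_Z = 0: 107 - 4q_Z - 2(q_D + q_A) = 0.
Drake's first-order condition: 108 - 4q_D - 2(q_Z + q_A) = 0.
Apex's profit: π_A = (120 - 2Q)q_A - (34q_A). Setting ∂π_A/∂q_A = 0: 86 - 4q_A - 2(q_Z + q_D) = 0.
Adding the 3 first-order conditions: 301 − 8Q = 0, so Q = 301/8.
Back-substituting: q_Z = (107 − 301/4)/2 = 127/8, q_D = (108 − 301/4)/2 = 131/8, q_A = (86 − 301/4)/2 = 43/8.
Total output Q = 127/8 + 131/8 + 43/8 = 301/8.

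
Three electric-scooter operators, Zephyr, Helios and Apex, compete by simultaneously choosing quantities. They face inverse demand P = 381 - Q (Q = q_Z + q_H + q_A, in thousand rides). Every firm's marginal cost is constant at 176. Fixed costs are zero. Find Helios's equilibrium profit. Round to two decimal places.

2626.56

Each firm earns π_i = (381 - Q)q_i - 176q_i.
First-order condition (treating rivals' output as given): 205 - 2q_i - Σ_{j≠i} q_j = 0.
By symmetry each firm produces the same amount; substituting Σ_{j≠i} q_j = 2q_i yields q_i = 205/4.
Price P = 381 - 615/4 = 909/4.
Helios's profit: (909/4 - 176)·(205/4) = 2626.5625.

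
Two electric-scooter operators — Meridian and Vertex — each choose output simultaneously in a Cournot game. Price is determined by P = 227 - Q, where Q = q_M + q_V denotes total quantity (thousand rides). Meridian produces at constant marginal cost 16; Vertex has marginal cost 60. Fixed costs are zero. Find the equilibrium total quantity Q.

Meridian's profit: π_M = (227 - Q)q_M - (16q_M). Setting ∂π_M/∂q_M = 0: 211 - 2q_M - (q_V) = 0.
Vertex's first-order condition: 167 - 2q_V - (q_M) = 0.
Rearranging gives the reaction functions q_M = (211 - q_V)/2 and q_V = (167 - q_M)/2.
Solving the pair: q_M = 85, q_V = 41.
Total output Q = 85 + 41 = 126.

126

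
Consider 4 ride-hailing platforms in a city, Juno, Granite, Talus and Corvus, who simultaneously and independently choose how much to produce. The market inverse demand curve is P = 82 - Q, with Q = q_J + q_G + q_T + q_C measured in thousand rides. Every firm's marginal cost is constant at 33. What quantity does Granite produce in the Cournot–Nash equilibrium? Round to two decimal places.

9.80

A representative firm's profit is π_i = q_i(82 - Q) - 33q_i.
First-order condition (treating rivals' output as given): 49 - 2q_i - Σ_{j≠i} q_j = 0.
With identical firms every q_j equals q_i, so Σ_{j≠i} q_j = 3q_i and 49 = 5q_i, giving q_i = 49/5.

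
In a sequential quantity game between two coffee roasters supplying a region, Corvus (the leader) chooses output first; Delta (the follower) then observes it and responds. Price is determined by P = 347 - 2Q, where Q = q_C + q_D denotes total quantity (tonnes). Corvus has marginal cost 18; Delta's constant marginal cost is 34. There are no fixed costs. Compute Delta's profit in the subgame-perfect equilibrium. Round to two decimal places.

2467.53

The follower Delta best-responds to any q_C: π_D = (347 - 2Q)q_D - 34q_D.
∂π_D/∂q_D = 313 - 2q_C - 4q_D = 0 gives the reaction function q_D = (313 - 2q_C)/4.
The leader anticipates this reaction. Substituting into P = 347 - 2Q gives P = 381/2 - q_C, so π_C = (381/2 - q_C)q_C - 18q_C.
Leader FOC: 345/2 - 2q_C = 0, so q_C = 345/4.
Then q_D = (313 - 2·(345/4))/4 = 281/8.
Price P = 347 - 2·(971/8) = 417/4.
Delta's profit: (417/4 - 34)·(281/8) = 2467.5313.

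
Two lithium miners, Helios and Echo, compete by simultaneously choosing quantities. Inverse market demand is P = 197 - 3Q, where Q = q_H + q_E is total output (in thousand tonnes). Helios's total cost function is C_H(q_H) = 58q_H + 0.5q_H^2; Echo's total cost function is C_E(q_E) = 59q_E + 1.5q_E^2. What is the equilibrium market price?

120

Helios's profit: π_H = (197 - 3Q)q_H - (58q_H + (1/2)q_H²). Setting ∂π_H/∂q_H = 0: 139 - 7q_H - 3(q_E) = 0.
Echo's first-order condition: 138 - 9q_E - 3(q_H) = 0.
So q_H = (139 - 3q_E)/7 and q_E = (138 - 3q_H)/9.
Solving the pair: q_H = 31/2, q_E = 61/6.
Total output Q = 77/3, so price P = 197 - 3·(77/3) = 120.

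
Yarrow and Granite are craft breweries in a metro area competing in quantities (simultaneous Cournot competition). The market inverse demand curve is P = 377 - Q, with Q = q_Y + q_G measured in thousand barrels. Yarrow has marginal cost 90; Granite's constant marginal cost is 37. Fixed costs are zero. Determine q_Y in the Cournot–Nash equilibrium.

78

Yarrow's profit: π_Y = (377 - Q)q_Y - (90q_Y). Setting ∂π_Y/∂q_Y = 0: 287 - 2q_Y - (q_G) = 0.
Granite's profit: π_G = (377 - Q)q_G - (37q_G). Setting ∂π_G/∂q_G = 0: 340 - 2q_G - (q_Y) = 0.
Best responses: q_Y = (287 - q_G)/2, q_G = (340 - q_Y)/2.
Solving the pair: q_Y = 78, q_G = 131.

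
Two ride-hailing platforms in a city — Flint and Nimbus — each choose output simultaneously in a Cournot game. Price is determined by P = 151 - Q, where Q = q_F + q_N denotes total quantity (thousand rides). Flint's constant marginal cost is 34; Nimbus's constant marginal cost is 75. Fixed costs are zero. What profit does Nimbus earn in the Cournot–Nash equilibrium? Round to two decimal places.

Flint's profit: π_F = (151 - Q)q_F - (34q_F). Setting ∂π_F/∂q_F = 0: 117 - 2q_F - (q_N) = 0.
Nimbus's first-order condition: 76 - 2q_N - (q_F) = 0.
Rearranging gives the reaction functions q_F = (117 - q_N)/2 and q_N = (76 - q_F)/2.
Substituting one into the other gives q_F = 158/3 and q_N = 35/3.
Price P = 151 - 193/3 = 260/3.
Nimbus's profit: (260/3 - 75)·(35/3) = 1225/9.

136.11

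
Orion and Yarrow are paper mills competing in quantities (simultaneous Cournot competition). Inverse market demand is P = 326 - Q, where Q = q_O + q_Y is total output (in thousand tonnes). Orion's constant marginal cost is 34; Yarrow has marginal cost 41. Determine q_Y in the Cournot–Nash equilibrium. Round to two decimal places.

Orion's profit: π_O = (326 - Q)q_O - (34q_O). Setting ∂π_O/∂q_O = 0: 292 - 2q_O - (q_Y) = 0.
Yarrow's first-order condition: 285 - 2q_Y - (q_O) = 0.
Best responses: q_O = (292 - q_Y)/2, q_Y = (285 - q_O)/2.
Solving the pair: q_O = 299/3, q_Y = 278/3.

92.67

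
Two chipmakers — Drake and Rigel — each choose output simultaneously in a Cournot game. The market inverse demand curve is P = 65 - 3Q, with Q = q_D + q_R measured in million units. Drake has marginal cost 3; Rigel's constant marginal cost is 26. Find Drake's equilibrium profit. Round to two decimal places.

Drake's profit: π_D = (65 - 3Q)q_D - (3q_D). Setting ∂π_D/∂q_D = 0: 62 - 6q_D - 3(q_R) = 0.
Rigel's profit: π_R = (65 - 3Q)q_R - (26q_R). Setting ∂π_R/∂q_R = 0: 39 - 6q_R - 3(q_D) = 0.
So q_D = (62 - 3q_R)/6 and q_R = (39 - 3q_D)/6.
Substituting one into the other gives q_D = 85/9 and q_R = 16/9.
Price P = 65 - 3·(101/9) = 94/3.
Drake's profit: (94/3 - 3)·(85/9) = 267.5926.

267.59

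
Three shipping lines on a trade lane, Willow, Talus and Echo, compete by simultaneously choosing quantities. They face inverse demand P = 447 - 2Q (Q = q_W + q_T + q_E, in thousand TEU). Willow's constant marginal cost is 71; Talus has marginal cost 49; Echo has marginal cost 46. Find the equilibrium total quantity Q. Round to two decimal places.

Willow's profit: π_W = (447 - 2Q)q_W - (71q_W). Setting ∂π_W/∂q_W = 0: 376 - 4q_W - 2(q_T + q_E) = 0.
Talus's first-order condition: 398 - 4q_T - 2(q_W + q_E) = 0.
Echo's profit: π_E = (447 - 2Q)q_E - (46q_E). Setting ∂π_E/∂q_E = 0: 401 - 4q_E - 2(q_W + q_T) = 0.
Adding the 3 first-order conditions: 1175 − 8Q = 0, so Q = 1175/8.
Back-substituting: q_W = (376 − 1175/4)/2 = 329/8, q_T = (398 − 1175/4)/2 = 417/8, q_E = (401 − 1175/4)/2 = 429/8.
Total output Q = 329/8 + 417/8 + 429/8 = 1175/8.

146.88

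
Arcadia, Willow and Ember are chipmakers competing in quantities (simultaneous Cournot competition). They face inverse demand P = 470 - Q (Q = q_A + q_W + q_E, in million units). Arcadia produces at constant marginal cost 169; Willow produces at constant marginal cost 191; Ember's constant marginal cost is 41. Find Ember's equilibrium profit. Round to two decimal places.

31240.56

Arcadia's profit: π_A = (470 - Q)q_A - (169q_A). Setting ∂π_A/∂q_A = 0: 301 - 2q_A - (q_W + q_E) = 0.
Willow's profit: π_W = (470 - Q)q_W - (191q_W). Setting ∂π_W/∂q_W = 0: 279 - 2q_W - (q_A + q_E) = 0.
Ember's profit: π_E = (470 - Q)q_E - (41q_E). Setting ∂π_E/∂q_E = 0: 429 - 2q_E - (q_A + q_W) = 0.
Adding the 3 first-order conditions: 1009 − 4Q = 0, so Q = 1009/4.
Back-substituting: q_A = (301 − 1009/4) = 195/4, q_W = (279 − 1009/4) = 107/4, q_E = (429 − 1009/4) = 707/4.
Price P = 470 - 1009/4 = 871/4.
Ember's profit: (871/4 - 41)·(707/4) = 31240.5625.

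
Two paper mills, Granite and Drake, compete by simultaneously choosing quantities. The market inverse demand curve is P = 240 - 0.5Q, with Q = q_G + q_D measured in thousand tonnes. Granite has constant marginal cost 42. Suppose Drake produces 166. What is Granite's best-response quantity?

115

With the rival's output fixed at 166, Granite's profit is π_G = (240 - (1/2)·166 - (1/2)q_G)q_G - (42q_G) = (157 - (1/2)q_G)q_G - (42q_G).
∂π_G/∂q_G = 115 - q_G = 0, so q_G = 115.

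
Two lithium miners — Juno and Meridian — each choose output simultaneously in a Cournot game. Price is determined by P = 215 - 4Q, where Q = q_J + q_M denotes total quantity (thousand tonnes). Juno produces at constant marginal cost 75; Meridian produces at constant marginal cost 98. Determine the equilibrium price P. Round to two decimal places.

129.33

Juno's profit: π_J = (215 - 4Q)q_J - (75q_J). Setting ∂π_J/∂q_J = 0: 140 - 8q_J - 4(q_M) = 0.
Meridian's first-order condition: 117 - 8q_M - 4(q_J) = 0.
So q_J = (140 - 4q_M)/8 and q_M = (117 - 4q_J)/8.
Substituting one into the other gives q_J = 163/12 and q_M = 47/6.
Total output Q = 257/12, so price P = 215 - 4·(257/12) = 388/3.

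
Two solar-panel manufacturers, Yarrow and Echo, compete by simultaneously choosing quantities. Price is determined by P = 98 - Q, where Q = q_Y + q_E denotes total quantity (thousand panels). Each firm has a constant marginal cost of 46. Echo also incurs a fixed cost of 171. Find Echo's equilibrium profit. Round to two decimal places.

A representative firm's profit is π_i = q_i(98 - Q) - 46q_i.
First-order condition (treating rivals' output as given): 52 - 2q_i - q_j = 0.
By symmetry each firm produces the same amount; substituting q_j = q_i yields q_i = 52/3.
Price P = 98 - 104/3 = 190/3.
Echo's profit: (190/3 - 46)·(52/3) - 171 = 1165/9.

129.44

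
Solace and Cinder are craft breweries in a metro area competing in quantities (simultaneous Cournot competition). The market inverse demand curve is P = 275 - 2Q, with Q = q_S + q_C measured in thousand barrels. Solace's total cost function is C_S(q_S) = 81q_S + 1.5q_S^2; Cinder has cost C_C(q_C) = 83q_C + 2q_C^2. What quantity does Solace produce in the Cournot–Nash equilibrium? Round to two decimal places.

Solace's profit: π_S = (275 - 2Q)q_S - (81q_S + (3/2)q_S²). Setting ∂π_S/∂q_S = 0: 194 - 7q_S - 2(q_C) = 0.
Cinder's first-order condition: 192 - 8q_C - 2(q_S) = 0.
So q_S = (194 - 2q_C)/7 and q_C = (192 - 2q_S)/8.
Solving the pair: q_S = 292/13, q_C = 239/13.

22.46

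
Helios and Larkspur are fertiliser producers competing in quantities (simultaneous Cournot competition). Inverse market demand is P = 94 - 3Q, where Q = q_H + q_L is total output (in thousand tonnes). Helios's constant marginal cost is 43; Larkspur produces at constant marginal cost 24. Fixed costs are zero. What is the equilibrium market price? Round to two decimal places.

Helios's profit: π_H = (94 - 3Q)q_H - (43q_H). Setting ∂π_H/∂q_H = 0: 51 - 6q_H - 3(q_L) = 0.
Larkspur's profit: π_L = (94 - 3Q)q_L - (24q_L). Setting ∂π_L/∂q_L = 0: 70 - 6q_L - 3(q_H) = 0.
Rearranging gives the reaction functions q_H = (51 - 3q_L)/6 and q_L = (70 - 3q_H)/6.
Substituting one into the other gives q_H = 32/9 and q_L = 89/9.
Total output Q = 121/9, so price P = 94 - 3·(121/9) = 161/3.

53.67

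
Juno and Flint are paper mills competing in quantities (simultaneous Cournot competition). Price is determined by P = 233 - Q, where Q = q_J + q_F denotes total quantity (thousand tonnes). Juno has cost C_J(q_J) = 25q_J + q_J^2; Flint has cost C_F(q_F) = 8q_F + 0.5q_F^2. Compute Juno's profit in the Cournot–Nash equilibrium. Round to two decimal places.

2631.42

Juno's profit: π_J = (233 - Q)q_J - (25q_J + q_J²). Setting ∂π_J/∂q_J = 0: 208 - 4q_J - (q_F) = 0.
Flint's profit: π_F = (233 - Q)q_F - (8q_F + (1/2)q_F²). Setting ∂π_F/∂q_F = 0: 225 - 3q_F - (q_J) = 0.
Best responses: q_J = (208 - q_F)/4, q_F = (225 - q_J)/3.
Solving the pair: q_J = 399/11, q_F = 692/11.
Price P = 233 - 1091/11 = 1472/11.
Juno's profit: (1472/11)·(399/11) - 25·(399/11) - (399/11)² = 2631.4215.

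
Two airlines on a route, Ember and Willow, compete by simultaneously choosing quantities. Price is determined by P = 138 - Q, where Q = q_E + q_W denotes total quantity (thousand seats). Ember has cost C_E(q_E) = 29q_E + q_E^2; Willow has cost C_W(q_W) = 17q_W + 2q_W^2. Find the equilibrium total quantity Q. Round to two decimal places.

Ember's profit: π_E = (138 - Q)q_E - (29q_E + q_E²). Setting ∂π_E/∂q_E = 0: 109 - 4q_E - (q_W) = 0.
Willow's first-order condition: 121 - 6q_W - (q_E) = 0.
So q_E = (109 - q_W)/4 and q_W = (121 - q_E)/6.
Substituting one into the other gives q_E = 533/23 and q_W = 375/23.
Total output Q = 533/23 + 375/23 = 908/23.

39.48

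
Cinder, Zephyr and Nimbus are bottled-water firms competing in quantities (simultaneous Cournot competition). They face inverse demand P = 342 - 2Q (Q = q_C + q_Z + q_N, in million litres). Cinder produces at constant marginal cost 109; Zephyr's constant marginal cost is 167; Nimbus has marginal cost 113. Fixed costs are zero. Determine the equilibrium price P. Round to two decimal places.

Cinder's profit: π_C = (342 - 2Q)q_C - (109q_C). Setting ∂π_C/∂q_C = 0: 233 - 4q_C - 2(q_Z + q_N) = 0.
Zephyr's first-order condition: 175 - 4q_Z - 2(q_C + q_N) = 0.
Nimbus's profit: π_N = (342 - 2Q)q_N - (113q_N). Setting ∂π_N/∂q_N = 0: 229 - 4q_N - 2(q_C + q_Z) = 0.
Adding the 3 conditions: 637 − 4Q − 4Q = 0, i.e. Q = 637/8.
Back-substituting: q_C = (233 − 637/4)/2 = 295/8, q_Z = (175 − 637/4)/2 = 63/8, q_N = (229 − 637/4)/2 = 279/8.
Total output Q = 637/8, so price P = 342 - 2·(637/8) = 731/4.

182.75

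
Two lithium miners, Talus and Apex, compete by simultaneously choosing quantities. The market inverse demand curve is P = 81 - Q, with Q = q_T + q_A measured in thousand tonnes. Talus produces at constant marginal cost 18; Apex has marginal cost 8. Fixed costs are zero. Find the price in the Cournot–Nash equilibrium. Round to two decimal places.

35.67

Talus's profit: π_T = (81 - Q)q_T - (18q_T). Setting ∂π_T/∂q_T = 0: 63 - 2q_T - (q_A) = 0.
Apex's profit: π_A = (81 - Q)q_A - (8q_A). Setting ∂π_A/∂q_A = 0: 73 - 2q_A - (q_T) = 0.
So q_T = (63 - q_A)/2 and q_A = (73 - q_T)/2.
Substituting one into the other gives q_T = 53/3 and q_A = 83/3.
Total output Q = 136/3, so price P = 81 - 136/3 = 107/3.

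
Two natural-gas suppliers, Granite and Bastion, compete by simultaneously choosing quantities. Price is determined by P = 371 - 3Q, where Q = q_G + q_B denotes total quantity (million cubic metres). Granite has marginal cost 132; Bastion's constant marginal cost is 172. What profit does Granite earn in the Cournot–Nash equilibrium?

2883

Granite's profit: π_G = (371 - 3Q)q_G - (132q_G). Setting ∂π_G/∂q_G = 0: 239 - 6q_G - 3(q_B) = 0.
Bastion's profit: π_B = (371 - 3Q)q_B - (172q_B). Setting ∂π_B/∂q_B = 0: 199 - 6q_B - 3(q_G) = 0.
Best responses: q_G = (239 - 3q_B)/6, q_B = (199 - 3q_G)/6.
Substituting one into the other gives q_G = 31 and q_B = 53/3.
Price P = 371 - 3·(146/3) = 225.
Granite's profit: (225 - 132)·31 = 2883.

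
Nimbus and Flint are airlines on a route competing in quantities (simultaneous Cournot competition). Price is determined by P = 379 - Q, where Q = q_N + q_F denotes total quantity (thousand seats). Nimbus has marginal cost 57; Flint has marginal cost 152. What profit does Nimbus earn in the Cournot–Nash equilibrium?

19321

Nimbus's profit: π_N = (379 - Q)q_N - (57q_N). Setting ∂π_N/∂q_N = 0: 322 - 2q_N - (q_F) = 0.
Flint's profit: π_F = (379 - Q)q_F - (152q_F). Setting ∂π_F/∂q_F = 0: 227 - 2q_F - (q_N) = 0.
So q_N = (322 - q_F)/2 and q_F = (227 - q_N)/2.
Solving the pair: q_N = 139, q_F = 44.
Price P = 379 - 183 = 196.
Nimbus's profit: (196 - 57)·139 = 19321.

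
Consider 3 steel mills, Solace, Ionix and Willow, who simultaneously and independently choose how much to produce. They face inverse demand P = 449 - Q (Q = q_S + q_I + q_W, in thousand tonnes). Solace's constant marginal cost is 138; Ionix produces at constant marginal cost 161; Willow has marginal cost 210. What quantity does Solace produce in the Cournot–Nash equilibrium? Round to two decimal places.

Solace's profit: π_S = (449 - Q)q_S - (138q_S). Setting ∂π_S/∂q_S = 0: 311 - 2q_S - (q_I + q_W) = 0.
Ionix's first-order condition: 288 - 2q_I - (q_S + q_W) = 0.
Willow's profit: π_W = (449 - Q)q_W - (210q_W). Setting ∂π_W/∂q_W = 0: 239 - 2q_W - (q_S + q_I) = 0.
Summing all 3 equations gives 838 − 4Q = 0, hence Q = 419/2.
Back-substituting: q_S = (311 − 419/2) = 203/2, q_I = (288 − 419/2) = 157/2, q_W = (239 − 419/2) = 59/2.

101.50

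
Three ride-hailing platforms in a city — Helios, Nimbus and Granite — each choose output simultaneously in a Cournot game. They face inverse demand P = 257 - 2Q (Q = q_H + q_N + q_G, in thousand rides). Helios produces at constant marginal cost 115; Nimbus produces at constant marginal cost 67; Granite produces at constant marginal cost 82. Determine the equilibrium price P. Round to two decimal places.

130.25

Helios's profit: π_H = (257 - 2Q)q_H - (115q_H). Setting ∂π_H/∂q_H = 0: 142 - 4q_H - 2(q_N + q_G) = 0.
Nimbus's profit: π_N = (257 - 2Q)q_N - (67q_N). Setting ∂π_N/∂q_N = 0: 190 - 4q_N - 2(q_H + q_G) = 0.
Granite's profit: π_G = (257 - 2Q)q_G - (82q_G). Setting ∂π_G/∂q_G = 0: 175 - 4q_G - 2(q_H + q_N) = 0.
Adding the 3 first-order conditions: 507 − 8Q = 0, so Q = 507/8.
Back-substituting: q_H = (142 − 507/4)/2 = 61/8, q_N = (190 − 507/4)/2 = 253/8, q_G = (175 − 507/4)/2 = 193/8.
Total output Q = 507/8, so price P = 257 - 2·(507/8) = 521/4.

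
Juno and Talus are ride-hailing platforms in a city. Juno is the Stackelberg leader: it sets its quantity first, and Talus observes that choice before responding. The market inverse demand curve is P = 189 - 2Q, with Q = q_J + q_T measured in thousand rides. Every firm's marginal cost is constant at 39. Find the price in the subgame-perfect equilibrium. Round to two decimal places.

Solve by backward induction. Given q_J, the follower Talus maximises π_T = (189 - 2q_J - 2q_T)q_T - 39q_T.
Setting the follower's marginal profit to zero, 150 - 2q_J - 4q_T = 0, i.e. q_T = (150 - 2q_J)/4.
Juno substitutes q_T(q_J) into its own profit: π_J = q_J(189 - 2q_J - (150 - 2q_J)/2) - 39q_J = (114 - q_J)q_J - 39q_J.
Maximising: ∂π_J/∂q_J = 75 - 2q_J = 0, giving q_J = 75/2.
Then q_T = (150 - 2·(75/2))/4 = 75/4.
Total output Q = 225/4, so price P = 189 - 2·(225/4) = 153/2.

76.50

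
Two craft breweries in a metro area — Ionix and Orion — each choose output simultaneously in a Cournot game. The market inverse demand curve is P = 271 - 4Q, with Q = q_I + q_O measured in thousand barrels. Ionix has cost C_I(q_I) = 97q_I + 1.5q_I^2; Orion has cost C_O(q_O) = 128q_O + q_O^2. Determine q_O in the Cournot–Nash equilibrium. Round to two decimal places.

Ionix's profit: π_I = (271 - 4Q)q_I - (97q_I + (3/2)q_I²). Setting ∂π_I/∂q_I = 0: 174 - 11q_I - 4(q_O) = 0.
Orion's profit: π_O = (271 - 4Q)q_O - (128q_O + q_O²). Setting ∂π_O/∂q_O = 0: 143 - 10q_O - 4(q_I) = 0.
So q_I = (174 - 4q_O)/11 and q_O = (143 - 4q_I)/10.
Solving the pair: q_I = 584/47, q_O = 877/94.

9.33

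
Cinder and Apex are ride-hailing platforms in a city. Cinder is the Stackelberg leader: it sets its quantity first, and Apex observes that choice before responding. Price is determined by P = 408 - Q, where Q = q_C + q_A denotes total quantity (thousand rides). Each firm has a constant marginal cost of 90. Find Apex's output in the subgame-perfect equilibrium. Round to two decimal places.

79.50

Solve by backward induction. Given q_C, the follower Apex maximises π_A = (408 - q_C - q_A)q_A - 90q_A.
∂π_A/∂q_A = 318 - q_C - 2q_A = 0 gives the reaction function q_A = (318 - q_C)/2.
The leader anticipates this reaction. Substituting into P = 408 - Q gives P = 249 - (1/2)q_C, so π_C = (249 - (1/2)q_C)q_C - 90q_C.
Maximising: ∂π_C/∂q_C = 159 - q_C = 0, giving q_C = 159.
Then q_A = (318 - 159)/2 = 159/2.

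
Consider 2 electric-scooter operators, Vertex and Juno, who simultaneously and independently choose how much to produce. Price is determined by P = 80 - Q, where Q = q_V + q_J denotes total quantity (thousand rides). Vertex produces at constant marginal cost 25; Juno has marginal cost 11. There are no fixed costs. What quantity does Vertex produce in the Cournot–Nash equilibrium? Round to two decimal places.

13.67

Vertex's profit: π_V = (80 - Q)q_V - (25q_V). Setting ∂π_V/∂q_V = 0: 55 - 2q_V - (q_J) = 0.
Juno's first-order condition: 69 - 2q_J - (q_V) = 0.
So q_V = (55 - q_J)/2 and q_J = (69 - q_V)/2.
Solving the pair: q_V = 41/3, q_J = 83/3.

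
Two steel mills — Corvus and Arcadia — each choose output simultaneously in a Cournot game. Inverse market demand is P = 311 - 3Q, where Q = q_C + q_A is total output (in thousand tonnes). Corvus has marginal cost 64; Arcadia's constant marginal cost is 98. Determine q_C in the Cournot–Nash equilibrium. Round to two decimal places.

31.22

Corvus's profit: π_C = (311 - 3Q)q_C - (64q_C). Setting ∂π_C/∂q_C = 0: 247 - 6q_C - 3(q_A) = 0.
Arcadia's profit: π_A = (311 - 3Q)q_A - (98q_A). Setting ∂π_A/∂q_A = 0: 213 - 6q_A - 3(q_C) = 0.
So q_C = (247 - 3q_A)/6 and q_A = (213 - 3q_C)/6.
Substituting one into the other gives q_C = 281/9 and q_A = 179/9.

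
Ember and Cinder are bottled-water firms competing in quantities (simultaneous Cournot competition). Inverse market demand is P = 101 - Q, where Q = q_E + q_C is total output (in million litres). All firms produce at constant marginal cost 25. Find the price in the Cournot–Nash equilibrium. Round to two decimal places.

50.33

A representative firm's profit is π_i = q_i(101 - Q) - 25q_i.
First-order condition (treating rivals' output as given): 76 - 2q_i - q_j = 0.
With identical firms every q_j equals q_i, so q_j = q_i and 76 = 3q_i, giving q_i = 76/3.
Total output Q = 152/3, so price P = 101 - 152/3 = 151/3.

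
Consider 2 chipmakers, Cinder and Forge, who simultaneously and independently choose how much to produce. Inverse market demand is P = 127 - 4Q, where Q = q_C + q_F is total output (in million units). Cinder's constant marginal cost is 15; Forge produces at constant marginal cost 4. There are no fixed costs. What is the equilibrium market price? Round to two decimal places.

48.67

Cinder's profit: π_C = (127 - 4Q)q_C - (15q_C). Setting ∂π_C/∂q_C = 0: 112 - 8q_C - 4(q_F) = 0.
Forge's first-order condition: 123 - 8q_F - 4(q_C) = 0.
So q_C = (112 - 4q_F)/8 and q_F = (123 - 4q_C)/8.
Solving the pair: q_C = 101/12, q_F = 67/6.
Total output Q = 235/12, so price P = 127 - 4·(235/12) = 146/3.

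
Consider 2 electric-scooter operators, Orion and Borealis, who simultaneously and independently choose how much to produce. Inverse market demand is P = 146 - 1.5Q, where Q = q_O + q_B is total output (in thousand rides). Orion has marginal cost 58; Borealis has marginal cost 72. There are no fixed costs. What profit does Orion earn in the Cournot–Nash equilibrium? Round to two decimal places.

770.67

Orion's profit: π_O = (146 - 1.5Q)q_O - (58q_O). Setting ∂π_O/∂q_O = 0: 88 - 3q_O - (3/2)(q_B) = 0.
Borealis's first-order condition: 74 - 3q_B - (3/2)(q_O) = 0.
Best responses: q_O = (88 - (3/2)q_B)/3, q_B = (74 - (3/2)q_O)/3.
Substituting one into the other gives q_O = 68/3 and q_B = 40/3.
Price P = 146 - (3/2)·36 = 92.
Orion's profit: (92 - 58)·(68/3) = 770.6667.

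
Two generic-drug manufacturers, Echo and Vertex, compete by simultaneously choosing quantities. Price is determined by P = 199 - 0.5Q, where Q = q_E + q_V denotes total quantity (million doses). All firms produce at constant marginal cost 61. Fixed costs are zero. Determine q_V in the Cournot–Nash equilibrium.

92

Each firm earns π_i = (199 - 0.5Q)q_i - 61q_i.
Setting ∂π_i/∂q_i = 0 with rivals' quantities fixed: 138 - q_i - (1/2)q_j = 0.
With identical firms every q_j equals q_i, so q_j = q_i and 138 = (3/2)q_i, giving q_i = 92.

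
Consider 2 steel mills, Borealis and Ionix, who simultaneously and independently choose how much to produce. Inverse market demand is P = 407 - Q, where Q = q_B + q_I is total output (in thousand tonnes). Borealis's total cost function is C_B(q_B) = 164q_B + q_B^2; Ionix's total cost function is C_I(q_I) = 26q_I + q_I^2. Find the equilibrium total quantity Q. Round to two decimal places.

Borealis's profit: π_B = (407 - Q)q_B - (164q_B + q_B²). Setting ∂π_B/∂q_B = 0: 243 - 4q_B - (q_I) = 0.
Ionix's first-order condition: 381 - 4q_I - (q_B) = 0.
Rearranging gives the reaction functions q_B = (243 - q_I)/4 and q_I = (381 - q_B)/4.
Substituting one into the other gives q_B = 197/5 and q_I = 427/5.
Total output Q = 197/5 + 427/5 = 624/5.

124.80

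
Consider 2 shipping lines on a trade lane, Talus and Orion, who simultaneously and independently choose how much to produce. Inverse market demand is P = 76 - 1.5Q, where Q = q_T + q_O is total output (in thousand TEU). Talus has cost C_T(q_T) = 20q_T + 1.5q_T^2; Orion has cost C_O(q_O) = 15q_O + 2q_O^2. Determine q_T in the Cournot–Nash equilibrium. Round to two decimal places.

Talus's profit: π_T = (76 - 1.5Q)q_T - (20q_T + (3/2)q_T²). Setting ∂π_T/∂q_T = 0: 56 - 6q_T - (3/2)(q_O) = 0.
Orion's first-order condition: 61 - 7q_O - (3/2)(q_T) = 0.
Rearranging gives the reaction functions q_T = (56 - (3/2)q_O)/6 and q_O = (61 - (3/2)q_T)/7.
Solving the pair: q_T = 1202/159, q_O = 376/53.

7.56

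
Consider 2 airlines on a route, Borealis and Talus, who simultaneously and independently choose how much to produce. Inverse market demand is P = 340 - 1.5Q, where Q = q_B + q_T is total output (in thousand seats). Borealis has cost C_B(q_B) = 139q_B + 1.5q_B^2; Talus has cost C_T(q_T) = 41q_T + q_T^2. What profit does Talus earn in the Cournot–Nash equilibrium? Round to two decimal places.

Borealis's profit: π_B = (340 - 1.5Q)q_B - (139q_B + (3/2)q_B²). Setting ∂π_B/∂q_B = 0: 201 - 6q_B - (3/2)(q_T) = 0.
Talus's profit: π_T = (340 - 1.5Q)q_T - (41q_T + q_T²). Setting ∂π_T/∂q_T = 0: 299 - 5q_T - (3/2)(q_B) = 0.
Rearranging gives the reaction functions q_B = (201 - (3/2)q_T)/6 and q_T = (299 - (3/2)q_B)/5.
Substituting one into the other gives q_B = 742/37 and q_T = 1990/37.
Price P = 340 - (3/2)·73.8378 = 229.2432.
Talus's profit: 229.2432·(1990/37) - 41·(1990/37) - (1990/37)² = 7231.7385.

7231.74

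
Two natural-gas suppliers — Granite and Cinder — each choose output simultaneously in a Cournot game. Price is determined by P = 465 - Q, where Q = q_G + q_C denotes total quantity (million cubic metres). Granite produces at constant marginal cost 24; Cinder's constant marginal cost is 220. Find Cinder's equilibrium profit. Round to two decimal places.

Granite's profit: π_G = (465 - Q)q_G - (24q_G). Setting ∂π_G/∂q_G = 0: 441 - 2q_G - (q_C) = 0.
Cinder's profit: π_C = (465 - Q)q_C - (220q_C). Setting ∂π_C/∂q_C = 0: 245 - 2q_C - (q_G) = 0.
So q_G = (441 - q_C)/2 and q_C = (245 - q_G)/2.
Substituting one into the other gives q_G = 637/3 and q_C = 49/3.
Price P = 465 - 686/3 = 709/3.
Cinder's profit: (709/3 - 220)·(49/3) = 266.7778.

266.78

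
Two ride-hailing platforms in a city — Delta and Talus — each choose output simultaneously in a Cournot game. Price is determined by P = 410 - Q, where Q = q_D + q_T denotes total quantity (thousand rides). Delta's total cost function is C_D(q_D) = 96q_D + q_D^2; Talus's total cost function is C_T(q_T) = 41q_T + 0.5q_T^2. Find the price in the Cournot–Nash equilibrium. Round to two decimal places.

252.27

Delta's profit: π_D = (410 - Q)q_D - (96q_D + q_D²). Setting ∂π_D/∂q_D = 0: 314 - 4q_D - (q_T) = 0.
Talus's first-order condition: 369 - 3q_T - (q_D) = 0.
Rearranging gives the reaction functions q_D = (314 - q_T)/4 and q_T = (369 - q_D)/3.
Substituting one into the other gives q_D = 573/11 and q_T = 1162/11.
Total output Q = 1735/11, so price P = 410 - 1735/11 = 252.2727.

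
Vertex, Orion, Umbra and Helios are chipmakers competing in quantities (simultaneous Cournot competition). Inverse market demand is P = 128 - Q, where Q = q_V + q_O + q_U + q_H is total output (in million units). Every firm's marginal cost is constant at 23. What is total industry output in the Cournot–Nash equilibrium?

Each firm earns π_i = (128 - Q)q_i - 23q_i.
Setting ∂π_i/∂q_i = 0 with rivals' quantities fixed: 105 - 2q_i - Σ_{j≠i} q_j = 0.
With identical firms every q_j equals q_i, so Σ_{j≠i} q_j = 3q_i and 105 = 5q_i, giving q_i = 21.
Total output Q = 21 + 21 + 21 + 21 = 84.

84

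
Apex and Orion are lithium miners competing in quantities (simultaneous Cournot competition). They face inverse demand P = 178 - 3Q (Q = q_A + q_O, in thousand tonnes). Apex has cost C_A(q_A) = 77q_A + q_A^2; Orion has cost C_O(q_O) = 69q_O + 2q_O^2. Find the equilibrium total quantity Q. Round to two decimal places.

Apex's profit: π_A = (178 - 3Q)q_A - (77q_A + q_A²). Setting ∂π_A/∂q_A = 0: 101 - 8q_A - 3(q_O) = 0.
Orion's profit: π_O = (178 - 3Q)q_O - (69q_O + 2q_O²). Setting ∂π_O/∂q_O = 0: 109 - 10q_O - 3(q_A) = 0.
Best responses: q_A = (101 - 3q_O)/8, q_O = (109 - 3q_A)/10.
Substituting one into the other gives q_A = 683/71 and q_O = 569/71.
Total output Q = 683/71 + 569/71 = 1252/71.

17.63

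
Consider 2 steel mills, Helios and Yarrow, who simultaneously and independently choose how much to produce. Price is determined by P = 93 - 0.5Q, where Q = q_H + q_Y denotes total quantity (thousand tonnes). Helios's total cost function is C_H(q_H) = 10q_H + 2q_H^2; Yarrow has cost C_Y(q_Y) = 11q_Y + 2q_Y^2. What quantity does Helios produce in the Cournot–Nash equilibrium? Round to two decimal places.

Helios's profit: π_H = (93 - 0.5Q)q_H - (10q_H + 2q_H²). Setting ∂π_H/∂q_H = 0: 83 - 5q_H - (1/2)(q_Y) = 0.
Yarrow's first-order condition: 82 - 5q_Y - (1/2)(q_H) = 0.
So q_H = (83 - (1/2)q_Y)/5 and q_Y = (82 - (1/2)q_H)/5.
Solving the pair: q_H = 136/9, q_Y = 134/9.

15.11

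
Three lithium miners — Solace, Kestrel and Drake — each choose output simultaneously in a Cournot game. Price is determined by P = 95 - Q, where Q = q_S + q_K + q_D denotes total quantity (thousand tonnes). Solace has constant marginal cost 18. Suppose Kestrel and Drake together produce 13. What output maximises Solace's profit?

32

With rivals' combined output fixed at 13, Solace's profit is π_S = (95 - 13 - q_S)q_S - (18q_S) = (82 - q_S)q_S - (18q_S).
∂π_S/∂q_S = 64 - 2q_S = 0, so q_S = 32.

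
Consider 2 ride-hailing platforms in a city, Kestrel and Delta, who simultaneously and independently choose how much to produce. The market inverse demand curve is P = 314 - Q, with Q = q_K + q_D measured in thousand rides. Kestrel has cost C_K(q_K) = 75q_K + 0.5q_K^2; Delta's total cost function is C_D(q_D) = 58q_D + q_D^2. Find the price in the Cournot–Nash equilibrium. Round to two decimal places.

Kestrel's profit: π_K = (314 - Q)q_K - (75q_K + (1/2)q_K²). Setting ∂π_K/∂q_K = 0: 239 - 3q_K - (q_D) = 0.
Delta's profit: π_D = (314 - Q)q_D - (58q_D + q_D²). Setting ∂π_D/∂q_D = 0: 256 - 4q_D - (q_K) = 0.
Best responses: q_K = (239 - q_D)/3, q_D = (256 - q_K)/4.
Substituting one into the other gives q_K = 700/11 and q_D = 529/11.
Total output Q = 1229/11, so price P = 314 - 1229/11 = 202.2727.

202.27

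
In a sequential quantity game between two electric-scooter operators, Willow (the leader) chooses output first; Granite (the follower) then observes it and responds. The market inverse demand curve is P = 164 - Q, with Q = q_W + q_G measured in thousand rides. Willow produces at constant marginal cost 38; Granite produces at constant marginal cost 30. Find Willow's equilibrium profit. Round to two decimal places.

The follower Granite best-responds to any q_W: π_G = (164 - Q)q_G - 30q_G.
∂π_G/∂q_G = 134 - q_W - 2q_G = 0 gives the reaction function q_G = (134 - q_W)/2.
Willow substitutes q_G(q_W) into its own profit: π_W = q_W(164 - q_W - (134 - q_W)/2) - 38q_W = (97 - (1/2)q_W)q_W - 38q_W.
Leader FOC: 59 - q_W = 0, so q_W = 59.
Then q_G = (134 - 59)/2 = 75/2.
Price P = 164 - 193/2 = 135/2.
Willow's profit: (135/2 - 38)·59 = 1740.5000.

1740.50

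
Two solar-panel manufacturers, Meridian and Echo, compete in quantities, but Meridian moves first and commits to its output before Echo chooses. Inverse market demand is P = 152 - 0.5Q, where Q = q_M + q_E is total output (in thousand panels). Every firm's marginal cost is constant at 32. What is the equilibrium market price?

62

Solve by backward induction. Given q_M, the follower Echo maximises π_E = (152 - (1/2)q_M - (1/2)q_E)q_E - 32q_E.
∂π_E/∂q_E = 120 - (1/2)q_M - q_E = 0 gives the reaction function q_E = (120 - (1/2)q_M).
Meridian substitutes q_E(q_M) into its own profit: π_M = q_M(152 - (1/2)q_M - (120 - (1/2)q_M)/2) - 32q_M = (92 - (1/4)q_M)q_M - 32q_M.
The leader's first-order condition 60 - (1/2)q_M = 0 yields q_M = 120.
Then q_E = (120 - (1/2)·120) = 60.
Total output Q = 180, so price P = 152 - (1/2)·180 = 62.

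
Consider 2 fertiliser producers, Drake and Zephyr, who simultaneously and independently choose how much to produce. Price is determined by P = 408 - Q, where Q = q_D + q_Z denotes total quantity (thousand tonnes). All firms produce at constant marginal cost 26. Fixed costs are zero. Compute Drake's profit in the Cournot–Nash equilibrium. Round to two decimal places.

16213.78

A representative firm's profit is π_i = q_i(408 - Q) - 26q_i.
First-order condition (treating rivals' output as given): 382 - 2q_i - q_j = 0.
With identical firms every q_j equals q_i, so q_j = q_i and 382 = 3q_i, giving q_i = 382/3.
Price P = 408 - 764/3 = 460/3.
Drake's profit: (460/3 - 26)·(382/3) = 16213.7778.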